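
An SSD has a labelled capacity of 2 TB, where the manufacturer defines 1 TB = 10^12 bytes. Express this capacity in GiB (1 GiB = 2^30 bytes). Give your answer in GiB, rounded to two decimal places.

1,862.65 GiB

2 TB × 1,000,000,000,000 bytes/TB = 2,000,000,000,000 bytes
1 GiB = 2^30 bytes = 1,073,741,824 bytes
2,000,000,000,000 / 1,073,741,824 = 1,862.65 GiB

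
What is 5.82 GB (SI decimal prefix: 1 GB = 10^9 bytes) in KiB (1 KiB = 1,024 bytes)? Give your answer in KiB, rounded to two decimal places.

5.82 GB = 5.82 × 10^9 bytes = 5,820,000,000 bytes
1 KiB = 2^10 bytes = 1,024 bytes
5,820,000,000 / 1,024 = 5,683,593.75 KiB

5,683,593.75 KiB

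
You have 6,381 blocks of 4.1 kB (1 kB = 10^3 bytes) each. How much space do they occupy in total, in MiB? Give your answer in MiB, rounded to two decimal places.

Total = 6,381 × 4.1 kB = 26162.1 kB
= 26162.1 × 1,000 bytes = 26,162,100 bytes
1 MiB = 1,048,576 bytes
26,162,100 / 1,048,576 = 24.95 MiB

24.95 MiB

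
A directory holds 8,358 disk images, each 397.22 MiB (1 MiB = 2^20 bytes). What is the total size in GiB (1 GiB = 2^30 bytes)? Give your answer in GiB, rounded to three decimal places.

Total = 8,358 × 397.22 MiB = 3319964.76 MiB
= 3319964.76 × 1,048,576 bytes = 3,481,235,368,181.76 bytes
1 GiB = 1,073,741,824 bytes
3,481,235,368,181.76 / 1,073,741,824 = 3,242.153 GiB

3,242.153 GiB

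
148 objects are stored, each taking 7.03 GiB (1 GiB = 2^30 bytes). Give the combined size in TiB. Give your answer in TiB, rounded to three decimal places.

Total = 148 × 7.03 GiB = 1040.44 GiB
= 1040.44 × 1,073,741,824 bytes = 1,117,163,943,362.56 bytes
1 TiB = 1,099,511,627,776 bytes
1,117,163,943,362.56 / 1,099,511,627,776 = 1.016 TiB

1.016 TiB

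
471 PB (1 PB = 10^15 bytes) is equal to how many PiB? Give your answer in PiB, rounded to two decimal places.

418.33 PiB

471 PB × 1,000,000,000,000,000 bytes/PB = 471,000,000,000,000,000 bytes
1 PiB = 1,125,899,906,842,624 bytes
471,000,000,000,000,000 / 1,125,899,906,842,624 = 418.33 PiB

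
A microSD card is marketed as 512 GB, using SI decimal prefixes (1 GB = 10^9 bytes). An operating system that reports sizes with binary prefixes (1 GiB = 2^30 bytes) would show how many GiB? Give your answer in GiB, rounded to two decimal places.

512 GB × 1,000,000,000 bytes/GB = 512,000,000,000 bytes
1 GiB = 2^30 bytes = 1,073,741,824 bytes
512,000,000,000 / 1,073,741,824 = 476.84 GiB

476.84 GiB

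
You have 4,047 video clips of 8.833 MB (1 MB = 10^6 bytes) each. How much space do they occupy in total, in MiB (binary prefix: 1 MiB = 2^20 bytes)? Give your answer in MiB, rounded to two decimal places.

Total = 4,047 × 8.833 MB = 35747.151 MB
= 35747.151 × 1,000,000 bytes = 35,747,151,000 bytes
1 MiB = 1,048,576 bytes
35,747,151,000 / 1,048,576 = 34,091.14 MiB

34,091.14 MiB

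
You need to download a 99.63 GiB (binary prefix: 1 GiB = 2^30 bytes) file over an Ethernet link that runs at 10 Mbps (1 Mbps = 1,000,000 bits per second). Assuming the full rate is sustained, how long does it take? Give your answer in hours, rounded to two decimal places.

99.63 GiB = 106,976,897,925.12 bytes = 855,815,183,400.96 bits
10 Mbps = 10,000,000 bits/s
time = 855,815,183,400.96 / 10,000,000 = 85,581.5183 s
85,581.5183 s / 3600 = 23.77 hours

23.77 hours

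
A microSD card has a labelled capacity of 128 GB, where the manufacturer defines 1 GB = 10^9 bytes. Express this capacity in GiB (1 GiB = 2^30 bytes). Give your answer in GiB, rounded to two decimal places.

119.21 GiB

128 GB × 1,000,000,000 bytes/GB = 128,000,000,000 bytes
1 GiB = 1,073,741,824 bytes
128,000,000,000 / 1,073,741,824 = 119.21 GiB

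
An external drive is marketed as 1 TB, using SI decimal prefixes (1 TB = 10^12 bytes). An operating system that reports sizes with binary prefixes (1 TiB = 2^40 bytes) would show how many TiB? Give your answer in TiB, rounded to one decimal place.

1 TB = 1 × 10^12 bytes = 1,000,000,000,000 bytes
1 TiB = 2^40 bytes = 1,099,511,627,776 bytes
1,000,000,000,000 / 1,099,511,627,776 = 0.9 TiB

0.9 TiB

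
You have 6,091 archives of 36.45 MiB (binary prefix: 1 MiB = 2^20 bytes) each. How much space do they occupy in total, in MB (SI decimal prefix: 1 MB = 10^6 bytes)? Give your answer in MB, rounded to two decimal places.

232,801.65 MB

Total = 6,091 × 36.45 MiB = 222016.95 MiB
= 222016.95 × 1,048,576 bytes = 232,801,645,363.2 bytes
1 MB = 1,000,000 bytes
232,801,645,363.2 / 1,000,000 = 232,801.65 MB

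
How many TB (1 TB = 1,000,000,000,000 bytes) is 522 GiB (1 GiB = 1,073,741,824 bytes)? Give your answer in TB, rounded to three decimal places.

522 GiB = 522 × 2^30 bytes = 560,493,232,128 bytes
1 TB = 10^12 bytes = 1,000,000,000,000 bytes
560,493,232,128 / 1,000,000,000,000 = 0.560 TB

0.560 TB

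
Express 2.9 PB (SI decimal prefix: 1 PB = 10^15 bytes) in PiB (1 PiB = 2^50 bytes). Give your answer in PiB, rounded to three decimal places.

2.9 PB = 2.9 × 10^15 bytes = 2,900,000,000,000,000 bytes
1 PiB = 2^50 bytes = 1,125,899,906,842,624 bytes
2,900,000,000,000,000 / 1,125,899,906,842,624 = 2.576 PiB

2.576 PiB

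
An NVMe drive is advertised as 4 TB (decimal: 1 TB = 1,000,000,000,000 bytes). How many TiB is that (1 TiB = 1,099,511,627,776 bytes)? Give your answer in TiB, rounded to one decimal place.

3.6 TiB

4 TB × 1,000,000,000,000 bytes/TB = 4,000,000,000,000 bytes
1 TiB = 1,099,511,627,776 bytes
4,000,000,000,000 / 1,099,511,627,776 = 3.6 TiB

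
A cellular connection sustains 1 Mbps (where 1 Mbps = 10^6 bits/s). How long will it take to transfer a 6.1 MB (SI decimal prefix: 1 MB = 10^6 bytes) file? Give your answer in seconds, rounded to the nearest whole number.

6.1 MB = 6,100,000 bytes = 48,800,000 bits
1 Mbps = 1,000,000 bits/s
time = 48,800,000 / 1,000,000 = 49 s

49 seconds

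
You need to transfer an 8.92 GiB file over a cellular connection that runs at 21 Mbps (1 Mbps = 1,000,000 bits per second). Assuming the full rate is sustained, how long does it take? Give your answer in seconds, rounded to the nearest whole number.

8.92 GiB = 9,577,777,070.08 bytes = 76,622,216,560.64 bits
21 Mbps = 21,000,000 bits/s
time = 76,622,216,560.64 / 21,000,000 = 3,649 s

3,649 seconds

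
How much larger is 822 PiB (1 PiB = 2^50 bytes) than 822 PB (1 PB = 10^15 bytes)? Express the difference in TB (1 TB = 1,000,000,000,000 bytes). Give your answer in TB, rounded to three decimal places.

103,489.723 TB

822 PiB = 822 × 1,125,899,906,842,624 = 925,489,723,424,636,928 bytes
822 PB = 822 × 1,000,000,000,000,000 = 822,000,000,000,000,000 bytes
difference = 103,489,723,424,636,928 bytes
103,489,723,424,636,928 / 1,000,000,000,000 = 103,489.723 TB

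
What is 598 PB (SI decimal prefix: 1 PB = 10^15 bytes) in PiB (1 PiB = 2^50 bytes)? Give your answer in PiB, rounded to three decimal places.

531.131 PiB

598 PB × 1,000,000,000,000,000 bytes/PB = 598,000,000,000,000,000 bytes
1 PiB = 1,125,899,906,842,624 bytes
598,000,000,000,000,000 / 1,125,899,906,842,624 = 531.131 PiB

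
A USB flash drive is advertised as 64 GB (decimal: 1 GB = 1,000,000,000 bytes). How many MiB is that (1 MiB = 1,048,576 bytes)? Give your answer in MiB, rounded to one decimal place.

61,035.2 MiB

64 GB = 64 × 10^9 bytes = 64,000,000,000 bytes
1 MiB = 2^20 bytes = 1,048,576 bytes
64,000,000,000 / 1,048,576 = 61,035.2 MiB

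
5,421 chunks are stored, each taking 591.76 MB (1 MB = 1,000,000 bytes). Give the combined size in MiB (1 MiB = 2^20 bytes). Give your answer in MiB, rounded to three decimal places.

Total = 5,421 × 591.76 MB = 3207930.96 MB
= 3207930.96 × 1,000,000 bytes = 3,207,930,960,000 bytes
1 MiB = 1,048,576 bytes
3,207,930,960,000 / 1,048,576 = 3,059,321.365 MiB

3,059,321.365 MiB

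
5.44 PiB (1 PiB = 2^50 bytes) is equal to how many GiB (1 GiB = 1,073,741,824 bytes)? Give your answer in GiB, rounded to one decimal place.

5,704,253.4 GiB

5.44 PiB × 1,125,899,906,842,624 bytes/PiB = 6,124,895,493,223,874.56 bytes
1 GiB = 1,073,741,824 bytes
6,124,895,493,223,874.56 / 1,073,741,824 = 5,704,253.4 GiB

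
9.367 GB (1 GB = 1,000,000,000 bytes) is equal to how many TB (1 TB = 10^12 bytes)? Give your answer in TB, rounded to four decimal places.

0.0094 TB

9.367 GB × 1,000,000,000 bytes/GB = 9,367,000,000 bytes
1 TB = 1,000,000,000,000 bytes
9,367,000,000 / 1,000,000,000,000 = 0.0094 TB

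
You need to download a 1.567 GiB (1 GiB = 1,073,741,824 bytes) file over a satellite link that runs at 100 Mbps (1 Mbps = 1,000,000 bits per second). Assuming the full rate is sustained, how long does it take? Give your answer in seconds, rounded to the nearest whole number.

135 seconds

1.567 GiB = 1,682,553,438.208 bytes = 13,460,427,505.664 bits
100 Mbps = 100,000,000 bits/s
time = 13,460,427,505.664 / 100,000,000 = 135 s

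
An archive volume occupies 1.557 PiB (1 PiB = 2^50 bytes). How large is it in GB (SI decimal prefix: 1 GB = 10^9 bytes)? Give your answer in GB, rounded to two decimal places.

1,753,026.15 GB

1.557 PiB × 1,125,899,906,842,624 bytes/PiB = 1,753,026,154,953,965.568 bytes
1 GB = 10^9 bytes = 1,000,000,000 bytes
1,753,026,154,953,965.568 / 1,000,000,000 = 1,753,026.15 GB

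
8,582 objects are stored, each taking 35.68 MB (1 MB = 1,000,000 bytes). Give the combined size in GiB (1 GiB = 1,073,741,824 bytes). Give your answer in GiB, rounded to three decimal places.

Total = 8,582 × 35.68 MB = 306205.76 MB
= 306205.76 × 1,000,000 bytes = 306,205,760,000 bytes
1 GiB = 1,073,741,824 bytes
306,205,760,000 / 1,073,741,824 = 285.176 GiB

285.176 GiB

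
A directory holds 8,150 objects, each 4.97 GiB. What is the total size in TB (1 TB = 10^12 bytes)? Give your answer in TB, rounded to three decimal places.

Total = 8,150 × 4.97 GiB = 40505.5 GiB
= 40505.5 × 1,073,741,824 bytes = 43,492,449,452,032 bytes
1 TB = 1,000,000,000,000 bytes
43,492,449,452,032 / 1,000,000,000,000 = 43.492 TB

43.492 TB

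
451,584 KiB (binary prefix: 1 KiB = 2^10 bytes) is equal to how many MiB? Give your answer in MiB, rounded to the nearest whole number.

441 MiB

451,584 KiB × 1,024 bytes/KiB = 462,422,016 bytes
1 MiB = 2^20 bytes = 1,048,576 bytes
462,422,016 / 1,048,576 = 441 MiB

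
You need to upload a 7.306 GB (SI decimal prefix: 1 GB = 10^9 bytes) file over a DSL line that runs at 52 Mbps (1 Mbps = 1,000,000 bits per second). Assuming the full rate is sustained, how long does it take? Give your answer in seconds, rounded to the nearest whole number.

1,124 seconds

7.306 GB = 7,306,000,000 bytes = 58,448,000,000 bits
52 Mbps = 52,000,000 bits/s
time = 58,448,000,000 / 52,000,000 = 1,124 s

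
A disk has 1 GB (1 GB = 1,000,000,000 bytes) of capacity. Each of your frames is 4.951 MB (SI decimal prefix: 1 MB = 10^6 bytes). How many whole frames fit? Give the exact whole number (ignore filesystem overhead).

Capacity: 1 GB = 1,000,000,000 bytes
Per item: 4.951 MB = 4,951,000 bytes
⌊1,000,000,000 / 4,951,000⌋ = 201

201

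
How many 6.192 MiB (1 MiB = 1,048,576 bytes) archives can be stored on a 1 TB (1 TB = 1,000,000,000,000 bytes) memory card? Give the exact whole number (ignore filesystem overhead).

154,017

Capacity: 1 TB = 1,000,000,000,000 bytes
Per item: 6.192 MiB = 6,492,782.592 bytes
⌊1,000,000,000,000 / 6,492,782.592⌋ = 154,017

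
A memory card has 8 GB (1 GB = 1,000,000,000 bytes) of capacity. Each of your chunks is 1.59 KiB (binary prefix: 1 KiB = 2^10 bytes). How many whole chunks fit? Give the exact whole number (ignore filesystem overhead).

Capacity: 8 GB = 8,000,000,000 bytes
Per item: 1.59 KiB = 1,628.16 bytes
⌊8,000,000,000 / 1,628.16⌋ = 4,913,522

4,913,522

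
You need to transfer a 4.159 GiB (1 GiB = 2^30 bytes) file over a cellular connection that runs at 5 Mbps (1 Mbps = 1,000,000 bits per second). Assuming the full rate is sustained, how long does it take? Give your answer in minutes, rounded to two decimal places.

4.159 GiB = 4,465,692,246.016 bytes = 35,725,537,968.128 bits
5 Mbps = 5,000,000 bits/s
time = 35,725,537,968.128 / 5,000,000 = 7,145.108 s
7,145.108 s / 60 = 119.09 minutes

119.09 minutes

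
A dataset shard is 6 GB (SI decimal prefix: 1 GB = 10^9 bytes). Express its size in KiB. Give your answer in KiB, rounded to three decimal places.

5,859,375.000 KiB

6 GB = 6 × 10^9 bytes = 6,000,000,000 bytes
1 KiB = 2^10 bytes = 1,024 bytes
6,000,000,000 / 1,024 = 5,859,375.000 KiB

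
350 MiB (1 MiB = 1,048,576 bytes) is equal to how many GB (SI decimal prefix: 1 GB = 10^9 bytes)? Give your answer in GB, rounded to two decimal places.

350 MiB = 350 × 2^20 bytes = 367,001,600 bytes
1 GB = 10^9 bytes = 1,000,000,000 bytes
367,001,600 / 1,000,000,000 = 0.37 GB

0.37 GB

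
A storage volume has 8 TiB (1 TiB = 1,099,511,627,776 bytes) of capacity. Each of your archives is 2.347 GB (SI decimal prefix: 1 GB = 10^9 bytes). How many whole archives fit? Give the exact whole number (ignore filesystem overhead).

Capacity: 8 TiB = 8,796,093,022,208 bytes
Per item: 2.347 GB = 2,347,000,000 bytes
⌊8,796,093,022,208 / 2,347,000,000⌋ = 3,747

3,747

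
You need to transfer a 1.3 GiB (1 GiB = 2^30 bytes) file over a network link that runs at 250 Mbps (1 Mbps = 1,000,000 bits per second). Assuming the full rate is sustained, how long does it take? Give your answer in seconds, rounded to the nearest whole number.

45 seconds

1.3 GiB = 1,395,864,371.2 bytes = 11,166,914,969.6 bits
250 Mbps = 250,000,000 bits/s
time = 11,166,914,969.6 / 250,000,000 = 45 s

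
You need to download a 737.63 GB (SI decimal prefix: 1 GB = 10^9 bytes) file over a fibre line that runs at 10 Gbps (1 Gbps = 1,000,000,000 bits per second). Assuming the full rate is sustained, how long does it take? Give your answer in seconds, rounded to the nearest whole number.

737.63 GB = 737,630,000,000 bytes = 5,901,040,000,000 bits
10 Gbps = 10,000,000,000 bits/s
time = 5,901,040,000,000 / 10,000,000,000 = 590 s

590 seconds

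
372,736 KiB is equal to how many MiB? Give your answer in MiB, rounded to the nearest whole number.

364 MiB

372,736 KiB × 1,024 bytes/KiB = 381,681,664 bytes
1 MiB = 1,048,576 bytes
381,681,664 / 1,048,576 = 364 MiB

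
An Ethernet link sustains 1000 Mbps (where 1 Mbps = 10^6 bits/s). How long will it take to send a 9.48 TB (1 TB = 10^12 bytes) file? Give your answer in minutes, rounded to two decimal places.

9.48 TB = 9,480,000,000,000 bytes = 75,840,000,000,000 bits
1000 Mbps = 1,000,000,000 bits/s
time = 75,840,000,000,000 / 1,000,000,000 = 75,840.000 s
75,840.000 s / 60 = 1,264.00 minutes

1,264.00 minutes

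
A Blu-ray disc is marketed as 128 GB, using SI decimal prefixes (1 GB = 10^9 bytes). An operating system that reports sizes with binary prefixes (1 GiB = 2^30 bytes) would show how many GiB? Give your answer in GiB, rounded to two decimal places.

128 GB × 1,000,000,000 bytes/GB = 128,000,000,000 bytes
1 GiB = 2^30 bytes = 1,073,741,824 bytes
128,000,000,000 / 1,073,741,824 = 119.21 GiB

119.21 GiB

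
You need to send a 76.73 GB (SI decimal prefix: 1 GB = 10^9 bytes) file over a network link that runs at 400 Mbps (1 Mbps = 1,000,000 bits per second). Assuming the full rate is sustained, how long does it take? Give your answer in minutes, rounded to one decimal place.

76.73 GB = 76,730,000,000 bytes = 613,840,000,000 bits
400 Mbps = 400,000,000 bits/s
time = 613,840,000,000 / 400,000,000 = 1,534.60 s
1,534.60 s / 60 = 25.6 minutes

25.6 minutes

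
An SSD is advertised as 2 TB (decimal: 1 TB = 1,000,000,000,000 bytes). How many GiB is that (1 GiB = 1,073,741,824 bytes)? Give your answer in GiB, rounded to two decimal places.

1,862.65 GiB

2 TB = 2 × 10^12 bytes = 2,000,000,000,000 bytes
1 GiB = 1,073,741,824 bytes
2,000,000,000,000 / 1,073,741,824 = 1,862.65 GiB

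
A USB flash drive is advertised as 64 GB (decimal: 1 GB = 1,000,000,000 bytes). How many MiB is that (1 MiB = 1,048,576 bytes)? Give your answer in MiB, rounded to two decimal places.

61,035.16 MiB

64 GB = 64 × 10^9 bytes = 64,000,000,000 bytes
1 MiB = 1,048,576 bytes
64,000,000,000 / 1,048,576 = 61,035.16 MiB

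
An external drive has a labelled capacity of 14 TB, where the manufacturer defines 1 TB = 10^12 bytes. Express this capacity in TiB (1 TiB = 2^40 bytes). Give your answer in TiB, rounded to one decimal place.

12.7 TiB

14 TB = 14 × 10^12 bytes = 14,000,000,000,000 bytes
1 TiB = 1,099,511,627,776 bytes
14,000,000,000,000 / 1,099,511,627,776 = 12.7 TiB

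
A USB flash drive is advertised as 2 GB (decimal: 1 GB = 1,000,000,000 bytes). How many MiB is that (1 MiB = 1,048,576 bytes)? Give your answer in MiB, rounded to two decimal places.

1,907.35 MiB

2 GB = 2 × 10^9 bytes = 2,000,000,000 bytes
1 MiB = 1,048,576 bytes
2,000,000,000 / 1,048,576 = 1,907.35 MiB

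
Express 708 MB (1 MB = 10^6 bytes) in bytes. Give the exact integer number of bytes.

708 × 1,000,000 = 708,000,000 bytes  (1 MB = 10^6 bytes)

708,000,000 bytes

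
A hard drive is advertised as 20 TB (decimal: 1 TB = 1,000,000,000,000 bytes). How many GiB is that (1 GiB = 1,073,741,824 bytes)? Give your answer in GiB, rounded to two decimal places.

18,626.45 GiB

20 TB × 1,000,000,000,000 bytes/TB = 20,000,000,000,000 bytes
1 GiB = 1,073,741,824 bytes
20,000,000,000,000 / 1,073,741,824 = 18,626.45 GiB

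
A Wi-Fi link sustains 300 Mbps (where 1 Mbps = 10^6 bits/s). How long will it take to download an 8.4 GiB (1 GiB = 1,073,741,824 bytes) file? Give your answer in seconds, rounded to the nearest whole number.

8.4 GiB = 9,019,431,321.6 bytes = 72,155,450,572.8 bits
300 Mbps = 300,000,000 bits/s
time = 72,155,450,572.8 / 300,000,000 = 241 s

241 seconds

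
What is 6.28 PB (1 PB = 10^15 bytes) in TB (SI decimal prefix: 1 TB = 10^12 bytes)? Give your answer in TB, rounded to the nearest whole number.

6.28 PB × 1,000,000,000,000,000 bytes/PB = 6,280,000,000,000,000 bytes
1 TB = 10^12 bytes = 1,000,000,000,000 bytes
6,280,000,000,000,000 / 1,000,000,000,000 = 6,280 TB

6,280 TB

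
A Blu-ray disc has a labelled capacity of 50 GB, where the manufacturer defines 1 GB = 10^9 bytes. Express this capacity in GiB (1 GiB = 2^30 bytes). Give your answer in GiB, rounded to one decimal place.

50 GB = 50 × 10^9 bytes = 50,000,000,000 bytes
1 GiB = 2^30 bytes = 1,073,741,824 bytes
50,000,000,000 / 1,073,741,824 = 46.6 GiB

46.6 GiB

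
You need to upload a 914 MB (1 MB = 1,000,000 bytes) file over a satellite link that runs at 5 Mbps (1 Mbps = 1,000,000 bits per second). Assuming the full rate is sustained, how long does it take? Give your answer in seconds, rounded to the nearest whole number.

1,462 seconds

914 MB = 914,000,000 bytes = 7,312,000,000 bits
5 Mbps = 5,000,000 bits/s
time = 7,312,000,000 / 5,000,000 = 1,462 s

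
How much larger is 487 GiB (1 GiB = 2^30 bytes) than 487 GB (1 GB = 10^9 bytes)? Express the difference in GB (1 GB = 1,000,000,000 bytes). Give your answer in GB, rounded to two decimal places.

487 GiB = 487 × 1,073,741,824 = 522,912,268,288 bytes
487 GB = 487 × 1,000,000,000 = 487,000,000,000 bytes
difference = 35,912,268,288 bytes
35,912,268,288 / 1,000,000,000 = 35.91 GB

35.91 GB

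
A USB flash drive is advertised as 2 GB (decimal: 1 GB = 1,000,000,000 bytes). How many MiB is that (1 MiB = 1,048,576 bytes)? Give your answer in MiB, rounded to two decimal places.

2 GB × 1,000,000,000 bytes/GB = 2,000,000,000 bytes
1 MiB = 1,048,576 bytes
2,000,000,000 / 1,048,576 = 1,907.35 MiB

1,907.35 MiB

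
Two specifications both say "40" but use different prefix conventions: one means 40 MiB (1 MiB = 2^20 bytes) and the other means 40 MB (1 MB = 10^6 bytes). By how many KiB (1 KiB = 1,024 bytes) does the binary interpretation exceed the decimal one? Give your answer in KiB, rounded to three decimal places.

1,897.500 KiB

40 MiB = 40 × 1,048,576 = 41,943,040 bytes
40 MB = 40 × 1,000,000 = 40,000,000 bytes
difference = 1,943,040 bytes
1,943,040 / 1,024 = 1,897.500 KiB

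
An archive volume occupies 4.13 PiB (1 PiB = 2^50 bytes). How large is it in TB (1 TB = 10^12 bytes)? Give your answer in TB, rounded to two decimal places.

4.13 PiB × 1,125,899,906,842,624 bytes/PiB = 4,649,966,615,260,037.12 bytes
1 TB = 1,000,000,000,000 bytes
4,649,966,615,260,037.12 / 1,000,000,000,000 = 4,649.97 TB

4,649.97 TB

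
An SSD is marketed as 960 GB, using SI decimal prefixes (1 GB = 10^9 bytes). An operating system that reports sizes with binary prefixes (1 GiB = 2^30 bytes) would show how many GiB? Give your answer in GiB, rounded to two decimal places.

960 GB × 1,000,000,000 bytes/GB = 960,000,000,000 bytes
1 GiB = 1,073,741,824 bytes
960,000,000,000 / 1,073,741,824 = 894.07 GiB

894.07 GiB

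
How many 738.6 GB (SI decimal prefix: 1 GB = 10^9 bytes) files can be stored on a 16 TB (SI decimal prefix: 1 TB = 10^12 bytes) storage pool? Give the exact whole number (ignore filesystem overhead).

Capacity: 16 TB = 16,000,000,000,000 bytes
Per item: 738.6 GB = 738,600,000,000 bytes
⌊16,000,000,000,000 / 738,600,000,000⌋ = 21

21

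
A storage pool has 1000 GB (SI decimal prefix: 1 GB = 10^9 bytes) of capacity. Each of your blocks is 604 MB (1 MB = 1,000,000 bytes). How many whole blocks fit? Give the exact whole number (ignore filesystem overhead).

1,655

Capacity: 1000 GB = 1,000,000,000,000 bytes
Per item: 604 MB = 604,000,000 bytes
⌊1,000,000,000,000 / 604,000,000⌋ = 1,655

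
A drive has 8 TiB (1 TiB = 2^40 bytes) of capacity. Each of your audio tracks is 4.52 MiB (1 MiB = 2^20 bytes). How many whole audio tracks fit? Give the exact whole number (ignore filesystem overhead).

1,855,886

Capacity: 8 TiB = 8,796,093,022,208 bytes
Per item: 4.52 MiB = 4,739,563.52 bytes
⌊8,796,093,022,208 / 4,739,563.52⌋ = 1,855,886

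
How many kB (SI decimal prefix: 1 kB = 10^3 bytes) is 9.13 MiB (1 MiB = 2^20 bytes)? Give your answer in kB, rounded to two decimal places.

9,573.50 kB

9.13 MiB × 1,048,576 bytes/MiB = 9,573,498.88 bytes
1 kB = 10^3 bytes = 1,000 bytes
9,573,498.88 / 1,000 = 9,573.50 kB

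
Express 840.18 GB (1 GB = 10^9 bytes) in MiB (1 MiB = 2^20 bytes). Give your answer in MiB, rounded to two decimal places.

840.18 GB × 1,000,000,000 bytes/GB = 840,180,000,000 bytes
1 MiB = 2^20 bytes = 1,048,576 bytes
840,180,000,000 / 1,048,576 = 801,258.09 MiB

801,258.09 MiB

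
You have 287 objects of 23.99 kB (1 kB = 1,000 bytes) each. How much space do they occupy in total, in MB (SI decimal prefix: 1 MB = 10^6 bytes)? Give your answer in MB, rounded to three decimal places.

Total = 287 × 23.99 kB = 6885.13 kB
= 6885.13 × 1,000 bytes = 6,885,130 bytes
1 MB = 1,000,000 bytes
6,885,130 / 1,000,000 = 6.885 MB

6.885 MB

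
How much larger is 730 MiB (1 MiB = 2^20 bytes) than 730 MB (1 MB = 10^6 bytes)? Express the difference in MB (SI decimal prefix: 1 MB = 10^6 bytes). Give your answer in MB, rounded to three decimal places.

35.460 MB

730 MiB = 730 × 1,048,576 = 765,460,480 bytes
730 MB = 730 × 1,000,000 = 730,000,000 bytes
difference = 35,460,480 bytes
35,460,480 / 1,000,000 = 35.460 MB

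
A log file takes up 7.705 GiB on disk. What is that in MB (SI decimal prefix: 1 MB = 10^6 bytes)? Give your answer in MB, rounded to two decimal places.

7.705 GiB × 1,073,741,824 bytes/GiB = 8,273,180,753.92 bytes
1 MB = 1,000,000 bytes
8,273,180,753.92 / 1,000,000 = 8,273.18 MB

8,273.18 MB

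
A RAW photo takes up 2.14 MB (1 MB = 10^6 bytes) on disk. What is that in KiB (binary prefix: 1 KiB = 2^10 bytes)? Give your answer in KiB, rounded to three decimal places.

2,089.844 KiB

2.14 MB = 2.14 × 10^6 bytes = 2,140,000 bytes
1 KiB = 1,024 bytes
2,140,000 / 1,024 = 2,089.844 KiB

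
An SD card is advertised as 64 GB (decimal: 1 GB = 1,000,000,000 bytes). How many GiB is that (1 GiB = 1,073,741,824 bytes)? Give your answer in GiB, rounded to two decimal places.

59.60 GiB

64 GB × 1,000,000,000 bytes/GB = 64,000,000,000 bytes
1 GiB = 1,073,741,824 bytes
64,000,000,000 / 1,073,741,824 = 59.60 GiB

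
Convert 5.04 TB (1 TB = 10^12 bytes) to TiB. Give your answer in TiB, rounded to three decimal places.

5.04 TB = 5.04 × 10^12 bytes = 5,040,000,000,000 bytes
1 TiB = 1,099,511,627,776 bytes
5,040,000,000,000 / 1,099,511,627,776 = 4.584 TiB

4.584 TiB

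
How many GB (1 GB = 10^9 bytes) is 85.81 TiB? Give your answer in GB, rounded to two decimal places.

85.81 TiB = 85.81 × 2^40 bytes = 94,349,092,779,458.56 bytes
1 GB = 10^9 bytes = 1,000,000,000 bytes
94,349,092,779,458.56 / 1,000,000,000 = 94,349.09 GB

94,349.09 GB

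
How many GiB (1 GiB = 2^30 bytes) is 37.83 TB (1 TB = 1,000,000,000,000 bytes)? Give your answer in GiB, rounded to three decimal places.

35,231.933 GiB

37.83 TB = 37.83 × 10^12 bytes = 37,830,000,000,000 bytes
1 GiB = 2^30 bytes = 1,073,741,824 bytes
37,830,000,000,000 / 1,073,741,824 = 35,231.933 GiB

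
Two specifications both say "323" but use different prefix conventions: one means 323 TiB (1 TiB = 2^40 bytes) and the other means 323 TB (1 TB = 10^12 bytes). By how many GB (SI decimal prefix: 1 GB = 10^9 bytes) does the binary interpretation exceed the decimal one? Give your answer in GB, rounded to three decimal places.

32,142.256 GB

323 TiB = 323 × 1,099,511,627,776 = 355,142,255,771,648 bytes
323 TB = 323 × 1,000,000,000,000 = 323,000,000,000,000 bytes
difference = 32,142,255,771,648 bytes
32,142,255,771,648 / 1,000,000,000 = 32,142.256 GB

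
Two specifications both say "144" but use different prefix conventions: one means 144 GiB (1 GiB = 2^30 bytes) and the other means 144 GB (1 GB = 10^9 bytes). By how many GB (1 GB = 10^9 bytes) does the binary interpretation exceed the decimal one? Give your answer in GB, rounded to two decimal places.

144 GiB = 144 × 1,073,741,824 = 154,618,822,656 bytes
144 GB = 144 × 1,000,000,000 = 144,000,000,000 bytes
difference = 10,618,822,656 bytes
10,618,822,656 / 1,000,000,000 = 10.62 GB

10.62 GB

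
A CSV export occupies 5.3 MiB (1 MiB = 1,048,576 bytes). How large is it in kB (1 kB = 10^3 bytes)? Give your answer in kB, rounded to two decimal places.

5,557.45 kB

5.3 MiB = 5.3 × 2^20 bytes = 5,557,452.8 bytes
1 kB = 1,000 bytes
5,557,452.8 / 1,000 = 5,557.45 kB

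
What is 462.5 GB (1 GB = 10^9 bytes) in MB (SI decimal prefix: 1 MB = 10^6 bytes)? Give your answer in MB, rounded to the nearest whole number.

462.5 GB × 1,000,000,000 bytes/GB = 462,500,000,000 bytes
1 MB = 1,000,000 bytes
462,500,000,000 / 1,000,000 = 462,500 MB

462,500 MB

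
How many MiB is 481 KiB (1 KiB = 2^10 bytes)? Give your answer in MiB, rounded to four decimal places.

0.4697 MiB

481 KiB = 481 × 2^10 bytes = 492,544 bytes
1 MiB = 2^20 bytes = 1,048,576 bytes
492,544 / 1,048,576 = 0.4697 MiB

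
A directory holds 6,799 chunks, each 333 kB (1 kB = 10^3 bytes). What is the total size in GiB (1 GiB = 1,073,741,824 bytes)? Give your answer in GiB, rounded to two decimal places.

2.11 GiB

Total = 6,799 × 333 kB = 2,264,067 kB
= 2,264,067 × 1,000 bytes = 2,264,067,000 bytes
1 GiB = 1,073,741,824 bytes
2,264,067,000 / 1,073,741,824 = 2.11 GiB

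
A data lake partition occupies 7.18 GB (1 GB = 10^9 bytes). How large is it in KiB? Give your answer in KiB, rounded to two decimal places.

7.18 GB × 1,000,000,000 bytes/GB = 7,180,000,000 bytes
1 KiB = 2^10 bytes = 1,024 bytes
7,180,000,000 / 1,024 = 7,011,718.75 KiB

7,011,718.75 KiB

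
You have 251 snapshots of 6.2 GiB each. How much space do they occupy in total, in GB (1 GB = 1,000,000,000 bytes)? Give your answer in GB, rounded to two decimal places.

1,670.96 GB

Total = 251 × 6.2 GiB = 1556.2 GiB
= 1556.2 × 1,073,741,824 bytes = 1,670,957,026,508.8 bytes
1 GB = 1,000,000,000 bytes
1,670,957,026,508.8 / 1,000,000,000 = 1,670.96 GB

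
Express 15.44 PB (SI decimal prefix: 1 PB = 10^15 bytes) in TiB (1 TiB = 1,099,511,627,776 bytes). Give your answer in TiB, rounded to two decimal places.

15.44 PB = 15.44 × 10^15 bytes = 15,440,000,000,000,000 bytes
1 TiB = 1,099,511,627,776 bytes
15,440,000,000,000,000 / 1,099,511,627,776 = 14,042.60 TiB

14,042.60 TiB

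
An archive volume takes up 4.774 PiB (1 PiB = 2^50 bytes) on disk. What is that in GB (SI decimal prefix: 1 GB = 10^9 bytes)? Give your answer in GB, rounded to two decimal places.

5,375,046.16 GB

4.774 PiB = 4.774 × 2^50 bytes = 5,375,046,155,266,686.976 bytes
1 GB = 10^9 bytes = 1,000,000,000 bytes
5,375,046,155,266,686.976 / 1,000,000,000 = 5,375,046.16 GB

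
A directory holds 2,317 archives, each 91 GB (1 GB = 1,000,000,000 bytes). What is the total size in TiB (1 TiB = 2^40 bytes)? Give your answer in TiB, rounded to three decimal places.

Total = 2,317 × 91 GB = 210,847 GB
= 210,847 × 1,000,000,000 bytes = 210,847,000,000,000 bytes
1 TiB = 1,099,511,627,776 bytes
210,847,000,000,000 / 1,099,511,627,776 = 191.764 TiB

191.764 TiB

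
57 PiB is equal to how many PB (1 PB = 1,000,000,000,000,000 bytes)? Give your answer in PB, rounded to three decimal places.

57 PiB = 57 × 2^50 bytes = 64,176,294,690,029,568 bytes
1 PB = 10^15 bytes = 1,000,000,000,000,000 bytes
64,176,294,690,029,568 / 1,000,000,000,000,000 = 64.176 PB

64.176 PB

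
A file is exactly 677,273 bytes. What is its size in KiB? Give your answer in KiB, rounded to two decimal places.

661.40 KiB

677,273 bytes given.
1 KiB = 2^10 bytes = 1,024 bytes
677,273 / 1,024 = 661.40 KiB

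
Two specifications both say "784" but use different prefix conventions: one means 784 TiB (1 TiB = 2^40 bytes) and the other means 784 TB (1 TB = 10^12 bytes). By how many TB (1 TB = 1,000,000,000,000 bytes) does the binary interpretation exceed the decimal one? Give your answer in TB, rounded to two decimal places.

784 TiB = 784 × 1,099,511,627,776 = 862,017,116,176,384 bytes
784 TB = 784 × 1,000,000,000,000 = 784,000,000,000,000 bytes
difference = 78,017,116,176,384 bytes
78,017,116,176,384 / 1,000,000,000,000 = 78.02 TB

78.02 TB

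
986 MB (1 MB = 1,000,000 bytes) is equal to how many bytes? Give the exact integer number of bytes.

986 × 1,000,000 = 986,000,000 bytes  (1 MB = 10^6 bytes)

986,000,000 bytes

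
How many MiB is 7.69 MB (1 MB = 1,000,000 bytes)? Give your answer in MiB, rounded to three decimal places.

7.69 MB = 7.69 × 10^6 bytes = 7,690,000 bytes
1 MiB = 1,048,576 bytes
7,690,000 / 1,048,576 = 7.334 MiB

7.334 MiB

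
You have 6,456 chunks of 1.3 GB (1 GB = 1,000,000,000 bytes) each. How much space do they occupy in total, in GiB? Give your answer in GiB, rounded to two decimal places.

7,816.40 GiB

Total = 6,456 × 1.3 GB = 8392.8 GB
= 8392.8 × 1,000,000,000 bytes = 8,392,800,000,000 bytes
1 GiB = 1,073,741,824 bytes
8,392,800,000,000 / 1,073,741,824 = 7,816.40 GiB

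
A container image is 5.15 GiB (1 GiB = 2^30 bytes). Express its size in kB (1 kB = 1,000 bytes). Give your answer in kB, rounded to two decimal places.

5,529,770.39 kB

5.15 GiB = 5.15 × 2^30 bytes = 5,529,770,393.6 bytes
1 kB = 10^3 bytes = 1,000 bytes
5,529,770,393.6 / 1,000 = 5,529,770.39 kB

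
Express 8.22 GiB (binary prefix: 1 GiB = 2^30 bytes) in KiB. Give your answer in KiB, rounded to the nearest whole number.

8,619,295 KiB

8.22 GiB × 1,073,741,824 bytes/GiB = 8,826,157,793.28 bytes
1 KiB = 1,024 bytes
8,826,157,793.28 / 1,024 = 8,619,295 KiB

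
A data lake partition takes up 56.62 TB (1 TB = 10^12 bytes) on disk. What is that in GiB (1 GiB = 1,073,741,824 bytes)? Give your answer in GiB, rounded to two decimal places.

52,731.48 GiB

56.62 TB × 1,000,000,000,000 bytes/TB = 56,620,000,000,000 bytes
1 GiB = 2^30 bytes = 1,073,741,824 bytes
56,620,000,000,000 / 1,073,741,824 = 52,731.48 GiB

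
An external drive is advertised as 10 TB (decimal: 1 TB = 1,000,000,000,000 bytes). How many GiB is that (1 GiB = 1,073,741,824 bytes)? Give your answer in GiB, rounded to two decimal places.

10 TB = 10 × 10^12 bytes = 10,000,000,000,000 bytes
1 GiB = 2^30 bytes = 1,073,741,824 bytes
10,000,000,000,000 / 1,073,741,824 = 9,313.23 GiB

9,313.23 GiB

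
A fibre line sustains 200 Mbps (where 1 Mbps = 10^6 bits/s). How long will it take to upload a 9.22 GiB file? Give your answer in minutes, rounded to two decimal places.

9.22 GiB = 9,899,899,617.28 bytes = 79,199,196,938.24 bits
200 Mbps = 200,000,000 bits/s
time = 79,199,196,938.24 / 200,000,000 = 395.996 s
395.996 s / 60 = 6.60 minutes

6.60 minutes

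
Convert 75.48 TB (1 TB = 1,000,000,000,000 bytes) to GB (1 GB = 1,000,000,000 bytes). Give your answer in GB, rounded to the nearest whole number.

75,480 GB

75.48 TB = 75.48 × 10^12 bytes = 75,480,000,000,000 bytes
1 GB = 10^9 bytes = 1,000,000,000 bytes
75,480,000,000,000 / 1,000,000,000 = 75,480 GB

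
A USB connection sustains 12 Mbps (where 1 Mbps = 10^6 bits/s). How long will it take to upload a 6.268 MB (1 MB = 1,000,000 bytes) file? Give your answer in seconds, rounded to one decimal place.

6.268 MB = 6,268,000 bytes = 50,144,000 bits
12 Mbps = 12,000,000 bits/s
time = 50,144,000 / 12,000,000 = 4.2 s

4.2 seconds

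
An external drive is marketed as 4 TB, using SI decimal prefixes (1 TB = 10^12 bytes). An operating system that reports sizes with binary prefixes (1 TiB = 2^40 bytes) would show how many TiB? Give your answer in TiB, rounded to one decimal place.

4 TB = 4 × 10^12 bytes = 4,000,000,000,000 bytes
1 TiB = 2^40 bytes = 1,099,511,627,776 bytes
4,000,000,000,000 / 1,099,511,627,776 = 3.6 TiB

3.6 TiB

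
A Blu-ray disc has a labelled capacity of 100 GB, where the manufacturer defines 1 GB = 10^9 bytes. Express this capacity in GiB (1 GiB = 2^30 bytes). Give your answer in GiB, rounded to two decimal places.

93.13 GiB

100 GB = 100 × 10^9 bytes = 100,000,000,000 bytes
1 GiB = 2^30 bytes = 1,073,741,824 bytes
100,000,000,000 / 1,073,741,824 = 93.13 GiB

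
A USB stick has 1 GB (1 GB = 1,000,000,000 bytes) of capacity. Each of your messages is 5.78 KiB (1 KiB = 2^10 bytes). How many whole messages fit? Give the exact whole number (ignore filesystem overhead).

168,955

Capacity: 1 GB = 1,000,000,000 bytes
Per item: 5.78 KiB = 5,918.72 bytes
⌊1,000,000,000 / 5,918.72⌋ = 168,955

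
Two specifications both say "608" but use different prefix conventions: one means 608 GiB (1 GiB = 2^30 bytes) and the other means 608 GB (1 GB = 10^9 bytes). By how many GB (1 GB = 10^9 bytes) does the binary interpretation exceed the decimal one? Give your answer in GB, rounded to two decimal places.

608 GiB = 608 × 1,073,741,824 = 652,835,028,992 bytes
608 GB = 608 × 1,000,000,000 = 608,000,000,000 bytes
difference = 44,835,028,992 bytes
44,835,028,992 / 1,000,000,000 = 44.84 GB

44.84 GB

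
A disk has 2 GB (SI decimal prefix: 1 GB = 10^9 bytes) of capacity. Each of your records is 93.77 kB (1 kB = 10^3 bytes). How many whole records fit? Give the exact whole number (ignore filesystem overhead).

Capacity: 2 GB = 2,000,000,000 bytes
Per item: 93.77 kB = 93,770 bytes
⌊2,000,000,000 / 93,770⌋ = 21,328

21,328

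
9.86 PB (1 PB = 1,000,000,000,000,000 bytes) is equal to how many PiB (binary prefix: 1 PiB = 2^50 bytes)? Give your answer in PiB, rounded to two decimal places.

8.76 PiB

9.86 PB × 1,000,000,000,000,000 bytes/PB = 9,860,000,000,000,000 bytes
1 PiB = 2^50 bytes = 1,125,899,906,842,624 bytes
9,860,000,000,000,000 / 1,125,899,906,842,624 = 8.76 PiB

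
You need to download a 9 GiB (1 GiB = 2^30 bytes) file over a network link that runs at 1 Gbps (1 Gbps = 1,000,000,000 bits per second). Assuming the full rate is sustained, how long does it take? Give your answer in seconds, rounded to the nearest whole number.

77 seconds

9 GiB = 9,663,676,416 bytes = 77,309,411,328 bits
1 Gbps = 1,000,000,000 bits/s
time = 77,309,411,328 / 1,000,000,000 = 77 s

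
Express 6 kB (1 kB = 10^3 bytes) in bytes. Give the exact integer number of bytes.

6 × 1,000 = 6,000 bytes  (1 kB = 10^3 bytes)

6,000 bytes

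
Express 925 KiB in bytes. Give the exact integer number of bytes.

947,200 bytes

925 × 1,024 = 947,200 bytes  (1 KiB = 2^10 bytes)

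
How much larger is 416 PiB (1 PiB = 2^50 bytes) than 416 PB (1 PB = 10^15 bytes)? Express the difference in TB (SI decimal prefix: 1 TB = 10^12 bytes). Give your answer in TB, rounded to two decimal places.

416 PiB = 416 × 1,125,899,906,842,624 = 468,374,361,246,531,584 bytes
416 PB = 416 × 1,000,000,000,000,000 = 416,000,000,000,000,000 bytes
difference = 52,374,361,246,531,584 bytes
52,374,361,246,531,584 / 1,000,000,000,000 = 52,374.36 TB

52,374.36 TB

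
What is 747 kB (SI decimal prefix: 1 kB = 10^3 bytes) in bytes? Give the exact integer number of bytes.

747,000 bytes

747 × 1,000 = 747,000 bytes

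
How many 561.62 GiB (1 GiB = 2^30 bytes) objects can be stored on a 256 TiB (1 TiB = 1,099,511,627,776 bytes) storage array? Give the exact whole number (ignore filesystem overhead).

466

Capacity: 256 TiB = 281,474,976,710,656 bytes
Per item: 561.62 GiB = 603,034,883,194.88 bytes
⌊281,474,976,710,656 / 603,034,883,194.88⌋ = 466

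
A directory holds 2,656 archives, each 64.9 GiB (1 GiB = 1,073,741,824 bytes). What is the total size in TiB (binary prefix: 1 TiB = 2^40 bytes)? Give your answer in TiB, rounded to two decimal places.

168.33 TiB

Total = 2,656 × 64.9 GiB = 172374.4 GiB
= 172374.4 × 1,073,741,824 bytes = 185,085,602,666,905.6 bytes
1 TiB = 1,099,511,627,776 bytes
185,085,602,666,905.6 / 1,099,511,627,776 = 168.33 TiB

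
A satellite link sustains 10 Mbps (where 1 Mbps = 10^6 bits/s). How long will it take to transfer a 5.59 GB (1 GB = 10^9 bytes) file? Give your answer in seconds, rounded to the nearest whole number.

5.59 GB = 5,590,000,000 bytes = 44,720,000,000 bits
10 Mbps = 10,000,000 bits/s
time = 44,720,000,000 / 10,000,000 = 4,472 s

4,472 seconds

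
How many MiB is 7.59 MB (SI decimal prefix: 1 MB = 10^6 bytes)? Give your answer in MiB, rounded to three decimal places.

7.238 MiB

7.59 MB × 1,000,000 bytes/MB = 7,590,000 bytes
1 MiB = 1,048,576 bytes
7,590,000 / 1,048,576 = 7.238 MiB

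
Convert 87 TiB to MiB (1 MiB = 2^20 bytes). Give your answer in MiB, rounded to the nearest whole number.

91,226,112 MiB

87 TiB × 1,099,511,627,776 bytes/TiB = 95,657,511,616,512 bytes
1 MiB = 1,048,576 bytes
95,657,511,616,512 / 1,048,576 = 91,226,112 MiB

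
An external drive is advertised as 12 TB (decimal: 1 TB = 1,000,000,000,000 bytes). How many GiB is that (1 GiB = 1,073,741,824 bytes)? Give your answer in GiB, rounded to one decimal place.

11,175.9 GiB

12 TB × 1,000,000,000,000 bytes/TB = 12,000,000,000,000 bytes
1 GiB = 1,073,741,824 bytes
12,000,000,000,000 / 1,073,741,824 = 11,175.9 GiB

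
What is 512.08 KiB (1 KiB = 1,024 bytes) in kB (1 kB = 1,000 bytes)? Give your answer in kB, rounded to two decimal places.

524.37 kB

512.08 KiB = 512.08 × 2^10 bytes = 524,369.92 bytes
1 kB = 1,000 bytes
524,369.92 / 1,000 = 524.37 kB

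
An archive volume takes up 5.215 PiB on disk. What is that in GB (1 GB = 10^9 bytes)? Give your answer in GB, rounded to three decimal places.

5,871,568.014 GB

5.215 PiB × 1,125,899,906,842,624 bytes/PiB = 5,871,568,014,184,284.16 bytes
1 GB = 1,000,000,000 bytes
5,871,568,014,184,284.16 / 1,000,000,000 = 5,871,568.014 GB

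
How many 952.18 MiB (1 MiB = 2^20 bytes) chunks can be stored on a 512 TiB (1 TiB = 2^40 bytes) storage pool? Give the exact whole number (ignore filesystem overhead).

563,833

Capacity: 512 TiB = 562,949,953,421,312 bytes
Per item: 952.18 MiB = 998,433,095.68 bytes
⌊562,949,953,421,312 / 998,433,095.68⌋ = 563,833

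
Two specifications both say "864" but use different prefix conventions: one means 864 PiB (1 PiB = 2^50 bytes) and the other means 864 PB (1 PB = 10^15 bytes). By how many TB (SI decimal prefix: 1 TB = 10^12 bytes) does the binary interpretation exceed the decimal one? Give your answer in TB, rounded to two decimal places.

864 PiB = 864 × 1,125,899,906,842,624 = 972,777,519,512,027,136 bytes
864 PB = 864 × 1,000,000,000,000,000 = 864,000,000,000,000,000 bytes
difference = 108,777,519,512,027,136 bytes
108,777,519,512,027,136 / 1,000,000,000,000 = 108,777.52 TB

108,777.52 TB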